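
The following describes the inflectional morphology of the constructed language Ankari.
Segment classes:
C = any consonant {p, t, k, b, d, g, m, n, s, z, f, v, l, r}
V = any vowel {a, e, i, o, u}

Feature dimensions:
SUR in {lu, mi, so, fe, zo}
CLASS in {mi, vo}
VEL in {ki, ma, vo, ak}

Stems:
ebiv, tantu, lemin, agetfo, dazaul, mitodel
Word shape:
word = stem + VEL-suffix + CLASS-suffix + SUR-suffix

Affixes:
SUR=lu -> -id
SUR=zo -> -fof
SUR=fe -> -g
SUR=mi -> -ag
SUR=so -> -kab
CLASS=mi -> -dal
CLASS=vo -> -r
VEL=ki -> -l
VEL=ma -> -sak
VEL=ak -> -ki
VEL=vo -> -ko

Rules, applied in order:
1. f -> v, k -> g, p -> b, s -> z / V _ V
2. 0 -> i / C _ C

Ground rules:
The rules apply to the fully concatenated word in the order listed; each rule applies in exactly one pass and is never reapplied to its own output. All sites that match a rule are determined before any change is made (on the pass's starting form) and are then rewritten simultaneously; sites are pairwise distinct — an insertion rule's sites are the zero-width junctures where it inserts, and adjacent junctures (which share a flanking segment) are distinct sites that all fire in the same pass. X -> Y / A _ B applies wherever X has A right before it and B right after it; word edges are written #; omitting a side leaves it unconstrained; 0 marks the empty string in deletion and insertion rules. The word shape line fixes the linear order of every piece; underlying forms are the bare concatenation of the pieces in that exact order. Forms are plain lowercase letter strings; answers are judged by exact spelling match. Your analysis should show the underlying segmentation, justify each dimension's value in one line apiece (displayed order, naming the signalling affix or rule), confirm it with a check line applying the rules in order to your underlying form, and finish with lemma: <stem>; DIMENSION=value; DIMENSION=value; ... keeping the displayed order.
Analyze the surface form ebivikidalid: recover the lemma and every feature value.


underlying: ebiv-ki-dal-id
SUR=lu - signalled by the affix -id
CLASS=mi - signalled by the affix -dal
VEL=ak - signalled by the affix -ki
check: ebivkidalid -> ebivkidalid -> ebivikidalid
lemma: ebiv; SUR=lu; CLASS=mi; VEL=ak


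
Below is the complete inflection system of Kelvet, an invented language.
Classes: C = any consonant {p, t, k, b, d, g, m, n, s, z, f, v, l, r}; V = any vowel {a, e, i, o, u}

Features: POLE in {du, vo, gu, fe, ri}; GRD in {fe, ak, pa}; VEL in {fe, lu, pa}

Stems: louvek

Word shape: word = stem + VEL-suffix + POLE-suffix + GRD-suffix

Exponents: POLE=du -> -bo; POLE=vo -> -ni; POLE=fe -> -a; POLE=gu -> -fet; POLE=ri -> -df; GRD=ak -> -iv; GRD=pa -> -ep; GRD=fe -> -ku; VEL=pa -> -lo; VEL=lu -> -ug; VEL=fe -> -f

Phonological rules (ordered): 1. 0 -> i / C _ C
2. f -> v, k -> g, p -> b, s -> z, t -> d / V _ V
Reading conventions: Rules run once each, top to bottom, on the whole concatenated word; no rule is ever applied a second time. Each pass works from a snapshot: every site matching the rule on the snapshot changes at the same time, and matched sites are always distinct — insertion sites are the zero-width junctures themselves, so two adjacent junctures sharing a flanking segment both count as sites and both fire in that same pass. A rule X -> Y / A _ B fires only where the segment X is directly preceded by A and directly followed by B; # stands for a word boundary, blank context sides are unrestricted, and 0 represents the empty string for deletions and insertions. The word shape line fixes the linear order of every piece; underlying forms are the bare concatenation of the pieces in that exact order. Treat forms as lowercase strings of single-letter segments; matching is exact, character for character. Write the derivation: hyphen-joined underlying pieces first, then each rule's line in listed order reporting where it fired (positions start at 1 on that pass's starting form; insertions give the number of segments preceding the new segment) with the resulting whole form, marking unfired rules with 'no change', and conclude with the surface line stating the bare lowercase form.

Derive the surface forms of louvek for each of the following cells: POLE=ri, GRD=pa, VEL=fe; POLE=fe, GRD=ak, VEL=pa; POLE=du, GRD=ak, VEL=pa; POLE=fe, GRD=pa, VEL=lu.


cell POLE=ri, GRD=pa, VEL=fe:
underlying: louvek-f-df-ep
1. 0 -> i / C _ C: inserts after position(s) 6, 7, 8: louvekifidifep
2. f -> v, k -> g, p -> b, s -> z, t -> d / V _ V: fires at position(s) 6, 8, 12: louvegividivep
surface: louvegividivep

cell POLE=fe, GRD=ak, VEL=pa:
underlying: louvek-lo-a-iv
1. 0 -> i / C _ C: inserts after position(s) 6: louvekiloaiv
2. f -> v, k -> g, p -> b, s -> z, t -> d / V _ V: fires at position(s) 6: louvegiloaiv
surface: louvegiloaiv

cell POLE=du, GRD=ak, VEL=pa:
underlying: louvek-lo-bo-iv
1. 0 -> i / C _ C: inserts after position(s) 6: louvekiloboiv
2. f -> v, k -> g, p -> b, s -> z, t -> d / V _ V: fires at position(s) 6: louvegiloboiv
surface: louvegiloboiv

cell POLE=fe, GRD=pa, VEL=lu:
underlying: louvek-ug-a-ep
1. 0 -> i / C _ C: no change
2. f -> v, k -> g, p -> b, s -> z, t -> d / V _ V: fires at position(s) 6: louvegugaep
surface: louvegugaep


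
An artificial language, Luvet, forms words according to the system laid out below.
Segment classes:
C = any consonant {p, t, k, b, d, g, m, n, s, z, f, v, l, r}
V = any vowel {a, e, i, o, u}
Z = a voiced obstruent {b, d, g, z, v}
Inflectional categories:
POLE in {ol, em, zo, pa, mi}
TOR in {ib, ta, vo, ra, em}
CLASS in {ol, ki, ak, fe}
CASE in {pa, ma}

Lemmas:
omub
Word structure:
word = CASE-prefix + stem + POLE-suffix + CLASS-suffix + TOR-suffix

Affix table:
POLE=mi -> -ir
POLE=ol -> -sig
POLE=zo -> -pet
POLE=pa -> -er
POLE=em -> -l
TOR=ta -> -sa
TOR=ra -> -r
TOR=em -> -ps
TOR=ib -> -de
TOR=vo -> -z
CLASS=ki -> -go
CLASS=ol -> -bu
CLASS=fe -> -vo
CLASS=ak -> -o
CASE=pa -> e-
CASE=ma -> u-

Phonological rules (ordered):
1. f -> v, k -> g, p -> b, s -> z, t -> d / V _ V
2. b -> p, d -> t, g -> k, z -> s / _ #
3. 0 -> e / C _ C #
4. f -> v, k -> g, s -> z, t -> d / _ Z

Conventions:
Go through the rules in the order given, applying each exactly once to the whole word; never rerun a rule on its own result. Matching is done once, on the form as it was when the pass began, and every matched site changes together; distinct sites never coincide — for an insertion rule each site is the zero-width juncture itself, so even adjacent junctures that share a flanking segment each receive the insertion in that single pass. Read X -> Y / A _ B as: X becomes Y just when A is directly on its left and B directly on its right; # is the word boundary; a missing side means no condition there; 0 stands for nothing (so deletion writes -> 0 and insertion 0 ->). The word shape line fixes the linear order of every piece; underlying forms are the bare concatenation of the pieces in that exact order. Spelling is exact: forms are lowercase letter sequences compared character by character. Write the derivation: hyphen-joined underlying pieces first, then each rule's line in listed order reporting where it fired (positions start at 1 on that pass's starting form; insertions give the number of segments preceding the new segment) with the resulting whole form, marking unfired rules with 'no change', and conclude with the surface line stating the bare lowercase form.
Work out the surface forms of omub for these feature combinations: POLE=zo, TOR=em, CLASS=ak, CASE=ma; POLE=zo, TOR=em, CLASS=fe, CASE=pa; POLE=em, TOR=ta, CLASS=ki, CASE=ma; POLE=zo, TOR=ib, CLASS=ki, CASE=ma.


cell POLE=zo, TOR=em, CLASS=ak, CASE=ma:
underlying: u-omub-pet-o-ps
1. f -> v, k -> g, p -> b, s -> z, t -> d / V _ V: fires at position(s) 8: uomubpedops
2. b -> p, d -> t, g -> k, z -> s / _ #: no change
3. 0 -> e / C _ C #: inserts after position(s) 10: uomubpedopes
4. f -> v, k -> g, s -> z, t -> d / _ Z: no change
surface: uomubpedopes

cell POLE=zo, TOR=em, CLASS=fe, CASE=pa:
underlying: e-omub-pet-vo-ps
1. f -> v, k -> g, p -> b, s -> z, t -> d / V _ V: no change
2. b -> p, d -> t, g -> k, z -> s / _ #: no change
3. 0 -> e / C _ C #: inserts after position(s) 11: eomubpetvopes
4. f -> v, k -> g, s -> z, t -> d / _ Z: fires at position(s) 8: eomubpedvopes
surface: eomubpedvopes

cell POLE=em, TOR=ta, CLASS=ki, CASE=ma:
underlying: u-omub-l-go-sa
1. f -> v, k -> g, p -> b, s -> z, t -> d / V _ V: fires at position(s) 9: uomublgoza
2. b -> p, d -> t, g -> k, z -> s / _ #: no change
3. 0 -> e / C _ C #: no change
4. f -> v, k -> g, s -> z, t -> d / _ Z: no change
surface: uomublgoza

cell POLE=zo, TOR=ib, CLASS=ki, CASE=ma:
underlying: u-omub-pet-go-de
1. f -> v, k -> g, p -> b, s -> z, t -> d / V _ V: no change
2. b -> p, d -> t, g -> k, z -> s / _ #: no change
3. 0 -> e / C _ C #: no change
4. f -> v, k -> g, s -> z, t -> d / _ Z: fires at position(s) 8: uomubpedgode
surface: uomubpedgode


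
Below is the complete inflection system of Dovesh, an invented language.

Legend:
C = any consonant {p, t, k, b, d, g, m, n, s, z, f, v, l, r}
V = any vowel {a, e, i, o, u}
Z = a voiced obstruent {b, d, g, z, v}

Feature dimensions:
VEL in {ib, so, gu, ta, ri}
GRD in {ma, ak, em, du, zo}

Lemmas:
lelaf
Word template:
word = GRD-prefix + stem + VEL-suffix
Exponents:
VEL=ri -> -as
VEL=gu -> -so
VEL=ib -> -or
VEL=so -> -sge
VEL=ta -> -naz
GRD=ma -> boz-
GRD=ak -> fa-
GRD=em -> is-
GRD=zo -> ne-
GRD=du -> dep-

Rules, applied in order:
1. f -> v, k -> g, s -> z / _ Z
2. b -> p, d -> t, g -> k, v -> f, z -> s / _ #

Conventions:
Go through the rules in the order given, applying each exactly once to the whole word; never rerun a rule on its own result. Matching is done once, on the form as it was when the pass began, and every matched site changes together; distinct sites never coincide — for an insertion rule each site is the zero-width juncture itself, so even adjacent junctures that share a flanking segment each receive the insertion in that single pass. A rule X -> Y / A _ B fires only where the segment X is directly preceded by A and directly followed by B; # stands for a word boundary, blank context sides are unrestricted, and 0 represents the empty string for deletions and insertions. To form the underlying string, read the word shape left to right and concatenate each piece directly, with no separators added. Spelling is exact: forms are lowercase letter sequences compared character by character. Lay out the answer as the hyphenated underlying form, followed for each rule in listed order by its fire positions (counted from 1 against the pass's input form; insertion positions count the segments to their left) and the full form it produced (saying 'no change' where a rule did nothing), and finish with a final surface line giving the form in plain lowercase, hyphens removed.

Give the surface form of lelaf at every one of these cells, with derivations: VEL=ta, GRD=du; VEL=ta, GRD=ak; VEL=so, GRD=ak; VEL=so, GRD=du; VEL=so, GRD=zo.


cell VEL=ta, GRD=du:
underlying: dep-lelaf-naz
1. f -> v, k -> g, s -> z / _ Z: no change
2. b -> p, d -> t, g -> k, v -> f, z -> s / _ #: fires at position(s) 11: deplelafnas
surface: deplelafnas

cell VEL=ta, GRD=ak:
underlying: fa-lelaf-naz
1. f -> v, k -> g, s -> z / _ Z: no change
2. b -> p, d -> t, g -> k, v -> f, z -> s / _ #: fires at position(s) 10: falelafnas
surface: falelafnas

cell VEL=so, GRD=ak:
underlying: fa-lelaf-sge
1. f -> v, k -> g, s -> z / _ Z: fires at position(s) 8: falelafzge
2. b -> p, d -> t, g -> k, v -> f, z -> s / _ #: no change
surface: falelafzge

cell VEL=so, GRD=du:
underlying: dep-lelaf-sge
1. f -> v, k -> g, s -> z / _ Z: fires at position(s) 9: deplelafzge
2. b -> p, d -> t, g -> k, v -> f, z -> s / _ #: no change
surface: deplelafzge

cell VEL=so, GRD=zo:
underlying: ne-lelaf-sge
1. f -> v, k -> g, s -> z / _ Z: fires at position(s) 8: nelelafzge
2. b -> p, d -> t, g -> k, v -> f, z -> s / _ #: no change
surface: nelelafzge


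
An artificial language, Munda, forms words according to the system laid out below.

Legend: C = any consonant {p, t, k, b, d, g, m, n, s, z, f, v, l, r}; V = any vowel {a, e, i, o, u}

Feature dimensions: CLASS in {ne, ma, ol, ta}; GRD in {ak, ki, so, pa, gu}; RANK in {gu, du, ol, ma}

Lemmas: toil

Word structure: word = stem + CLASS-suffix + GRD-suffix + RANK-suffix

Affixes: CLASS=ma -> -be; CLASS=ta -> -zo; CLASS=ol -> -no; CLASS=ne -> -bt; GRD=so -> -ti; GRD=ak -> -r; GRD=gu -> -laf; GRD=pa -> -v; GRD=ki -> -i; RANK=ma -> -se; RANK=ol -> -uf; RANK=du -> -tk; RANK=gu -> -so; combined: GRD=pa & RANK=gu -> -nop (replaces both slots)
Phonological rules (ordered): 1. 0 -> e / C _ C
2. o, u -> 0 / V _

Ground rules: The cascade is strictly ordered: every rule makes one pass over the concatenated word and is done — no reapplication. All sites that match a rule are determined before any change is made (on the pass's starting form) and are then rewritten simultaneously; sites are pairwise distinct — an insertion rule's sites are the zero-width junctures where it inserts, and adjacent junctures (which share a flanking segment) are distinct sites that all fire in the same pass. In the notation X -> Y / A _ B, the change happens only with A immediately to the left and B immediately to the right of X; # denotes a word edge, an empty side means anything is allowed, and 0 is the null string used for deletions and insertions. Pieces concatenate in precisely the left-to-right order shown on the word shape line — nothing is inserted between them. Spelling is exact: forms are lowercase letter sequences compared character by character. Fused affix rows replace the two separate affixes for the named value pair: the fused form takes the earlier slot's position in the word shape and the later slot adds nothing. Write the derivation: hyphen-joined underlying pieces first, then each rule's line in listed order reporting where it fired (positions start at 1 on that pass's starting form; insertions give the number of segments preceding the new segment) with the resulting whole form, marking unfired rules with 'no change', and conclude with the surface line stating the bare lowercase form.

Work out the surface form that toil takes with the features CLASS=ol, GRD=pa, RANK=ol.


underlying: toil-no-v-uf
1. 0 -> e / C _ C: inserts after position(s) 4: toilenovuf
2. o, u -> 0 / V _: no change
surface: toilenovuf


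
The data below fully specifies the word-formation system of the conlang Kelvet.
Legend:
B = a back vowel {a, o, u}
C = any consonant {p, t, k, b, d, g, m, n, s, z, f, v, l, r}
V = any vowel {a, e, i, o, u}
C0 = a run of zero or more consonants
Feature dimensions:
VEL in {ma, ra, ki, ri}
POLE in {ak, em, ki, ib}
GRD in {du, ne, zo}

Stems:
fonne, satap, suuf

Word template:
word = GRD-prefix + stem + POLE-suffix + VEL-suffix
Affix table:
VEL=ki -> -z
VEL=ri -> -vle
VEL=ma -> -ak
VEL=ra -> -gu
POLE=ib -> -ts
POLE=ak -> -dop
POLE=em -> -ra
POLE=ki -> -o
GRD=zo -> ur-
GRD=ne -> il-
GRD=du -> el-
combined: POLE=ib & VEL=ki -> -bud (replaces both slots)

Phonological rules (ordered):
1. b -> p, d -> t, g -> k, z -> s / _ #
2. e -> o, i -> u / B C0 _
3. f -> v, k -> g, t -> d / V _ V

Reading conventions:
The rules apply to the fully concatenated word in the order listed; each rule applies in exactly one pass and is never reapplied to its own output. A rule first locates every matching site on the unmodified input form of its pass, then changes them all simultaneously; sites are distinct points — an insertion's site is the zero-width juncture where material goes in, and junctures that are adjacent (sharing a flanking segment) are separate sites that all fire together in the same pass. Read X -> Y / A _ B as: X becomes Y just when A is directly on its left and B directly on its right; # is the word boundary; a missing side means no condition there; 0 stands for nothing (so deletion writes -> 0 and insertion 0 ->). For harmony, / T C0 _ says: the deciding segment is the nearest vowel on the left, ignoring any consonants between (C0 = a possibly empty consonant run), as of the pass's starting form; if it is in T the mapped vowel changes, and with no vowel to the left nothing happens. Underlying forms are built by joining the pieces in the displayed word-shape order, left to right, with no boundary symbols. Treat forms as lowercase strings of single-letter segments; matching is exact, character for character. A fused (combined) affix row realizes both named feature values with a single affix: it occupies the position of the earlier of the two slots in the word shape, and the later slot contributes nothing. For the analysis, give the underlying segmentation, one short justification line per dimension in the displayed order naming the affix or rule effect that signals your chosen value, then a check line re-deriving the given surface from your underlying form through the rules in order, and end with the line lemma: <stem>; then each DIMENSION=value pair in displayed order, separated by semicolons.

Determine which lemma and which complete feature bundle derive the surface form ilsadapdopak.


underlying: il-satap-dop-ak
VEL=ma - signalled by the affix -ak
POLE=ak - signalled by the affix -dop
GRD=ne - signalled by the affix il-
check: ilsatapdopak -> ilsatapdopak -> ilsatapdopak -> ilsadapdopak
lemma: satap; VEL=ma; POLE=ak; GRD=ne


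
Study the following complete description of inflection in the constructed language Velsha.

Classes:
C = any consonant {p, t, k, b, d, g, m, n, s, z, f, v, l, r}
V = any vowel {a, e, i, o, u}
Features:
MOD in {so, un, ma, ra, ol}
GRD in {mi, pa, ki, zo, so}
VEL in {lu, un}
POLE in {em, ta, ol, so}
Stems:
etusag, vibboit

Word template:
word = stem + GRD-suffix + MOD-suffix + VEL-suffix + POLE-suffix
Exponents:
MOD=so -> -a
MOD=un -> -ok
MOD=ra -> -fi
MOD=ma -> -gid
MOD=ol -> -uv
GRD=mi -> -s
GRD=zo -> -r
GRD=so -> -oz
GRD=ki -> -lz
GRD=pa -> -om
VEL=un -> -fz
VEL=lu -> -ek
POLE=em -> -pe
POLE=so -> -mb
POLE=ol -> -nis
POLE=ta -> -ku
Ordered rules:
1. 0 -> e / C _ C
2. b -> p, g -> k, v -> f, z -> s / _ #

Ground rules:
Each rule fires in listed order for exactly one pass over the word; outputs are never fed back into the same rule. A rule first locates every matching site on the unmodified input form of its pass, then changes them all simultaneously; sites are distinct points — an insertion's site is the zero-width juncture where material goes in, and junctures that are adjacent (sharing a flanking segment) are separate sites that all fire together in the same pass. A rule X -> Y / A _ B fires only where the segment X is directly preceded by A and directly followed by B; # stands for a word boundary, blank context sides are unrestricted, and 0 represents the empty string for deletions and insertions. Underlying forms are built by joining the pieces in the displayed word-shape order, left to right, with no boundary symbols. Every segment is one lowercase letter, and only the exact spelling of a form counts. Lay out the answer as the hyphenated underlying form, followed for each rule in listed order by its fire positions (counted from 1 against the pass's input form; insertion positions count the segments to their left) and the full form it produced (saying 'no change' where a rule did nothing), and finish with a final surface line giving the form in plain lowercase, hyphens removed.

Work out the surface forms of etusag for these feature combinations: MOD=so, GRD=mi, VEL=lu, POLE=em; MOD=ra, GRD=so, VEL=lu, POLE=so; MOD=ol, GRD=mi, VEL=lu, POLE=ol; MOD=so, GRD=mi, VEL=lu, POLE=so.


cell MOD=so, GRD=mi, VEL=lu, POLE=em:
underlying: etusag-s-a-ek-pe
1. 0 -> e / C _ C: inserts after position(s) 6, 10: etusagesaekepe
2. b -> p, g -> k, v -> f, z -> s / _ #: no change
surface: etusagesaekepe

cell MOD=ra, GRD=so, VEL=lu, POLE=so:
underlying: etusag-oz-fi-ek-mb
1. 0 -> e / C _ C: inserts after position(s) 8, 12, 13: etusagozefiekemeb
2. b -> p, g -> k, v -> f, z -> s / _ #: fires at position(s) 17: etusagozefiekemep
surface: etusagozefiekemep

cell MOD=ol, GRD=mi, VEL=lu, POLE=ol:
underlying: etusag-s-uv-ek-nis
1. 0 -> e / C _ C: inserts after position(s) 6, 11: etusagesuvekenis
2. b -> p, g -> k, v -> f, z -> s / _ #: no change
surface: etusagesuvekenis

cell MOD=so, GRD=mi, VEL=lu, POLE=so:
underlying: etusag-s-a-ek-mb
1. 0 -> e / C _ C: inserts after position(s) 6, 10, 11: etusagesaekemeb
2. b -> p, g -> k, v -> f, z -> s / _ #: fires at position(s) 15: etusagesaekemep
surface: etusagesaekemep


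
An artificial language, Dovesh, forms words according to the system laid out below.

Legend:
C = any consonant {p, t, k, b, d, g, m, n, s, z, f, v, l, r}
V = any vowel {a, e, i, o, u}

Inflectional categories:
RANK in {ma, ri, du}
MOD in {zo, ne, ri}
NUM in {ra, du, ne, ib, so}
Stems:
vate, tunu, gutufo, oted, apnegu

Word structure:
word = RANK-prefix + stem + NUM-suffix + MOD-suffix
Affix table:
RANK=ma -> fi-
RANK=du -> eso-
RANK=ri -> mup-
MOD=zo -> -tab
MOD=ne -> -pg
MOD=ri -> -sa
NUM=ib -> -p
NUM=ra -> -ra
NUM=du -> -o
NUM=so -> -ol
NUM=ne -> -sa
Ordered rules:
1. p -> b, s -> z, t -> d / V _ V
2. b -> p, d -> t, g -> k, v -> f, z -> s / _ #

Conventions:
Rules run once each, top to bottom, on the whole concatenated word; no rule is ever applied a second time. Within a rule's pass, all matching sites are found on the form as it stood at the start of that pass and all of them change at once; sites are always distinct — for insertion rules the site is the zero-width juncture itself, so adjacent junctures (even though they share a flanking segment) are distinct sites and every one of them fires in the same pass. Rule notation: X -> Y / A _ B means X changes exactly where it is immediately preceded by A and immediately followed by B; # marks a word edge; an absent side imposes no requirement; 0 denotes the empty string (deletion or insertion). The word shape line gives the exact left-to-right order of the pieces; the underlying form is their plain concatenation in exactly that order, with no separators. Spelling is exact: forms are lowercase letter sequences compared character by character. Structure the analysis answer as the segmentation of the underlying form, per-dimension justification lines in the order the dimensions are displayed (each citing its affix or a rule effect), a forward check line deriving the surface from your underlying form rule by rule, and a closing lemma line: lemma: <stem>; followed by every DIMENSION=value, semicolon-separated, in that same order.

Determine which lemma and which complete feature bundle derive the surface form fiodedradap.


underlying: fi-oted-ra-tab
RANK=ma - signalled by the affix fi-
MOD=zo - signalled by the affix -tab
NUM=ra - signalled by the affix -ra
check: fiotedratab -> fiodedradab -> fiodedradap
lemma: oted; RANK=ma; MOD=zo; NUM=ra


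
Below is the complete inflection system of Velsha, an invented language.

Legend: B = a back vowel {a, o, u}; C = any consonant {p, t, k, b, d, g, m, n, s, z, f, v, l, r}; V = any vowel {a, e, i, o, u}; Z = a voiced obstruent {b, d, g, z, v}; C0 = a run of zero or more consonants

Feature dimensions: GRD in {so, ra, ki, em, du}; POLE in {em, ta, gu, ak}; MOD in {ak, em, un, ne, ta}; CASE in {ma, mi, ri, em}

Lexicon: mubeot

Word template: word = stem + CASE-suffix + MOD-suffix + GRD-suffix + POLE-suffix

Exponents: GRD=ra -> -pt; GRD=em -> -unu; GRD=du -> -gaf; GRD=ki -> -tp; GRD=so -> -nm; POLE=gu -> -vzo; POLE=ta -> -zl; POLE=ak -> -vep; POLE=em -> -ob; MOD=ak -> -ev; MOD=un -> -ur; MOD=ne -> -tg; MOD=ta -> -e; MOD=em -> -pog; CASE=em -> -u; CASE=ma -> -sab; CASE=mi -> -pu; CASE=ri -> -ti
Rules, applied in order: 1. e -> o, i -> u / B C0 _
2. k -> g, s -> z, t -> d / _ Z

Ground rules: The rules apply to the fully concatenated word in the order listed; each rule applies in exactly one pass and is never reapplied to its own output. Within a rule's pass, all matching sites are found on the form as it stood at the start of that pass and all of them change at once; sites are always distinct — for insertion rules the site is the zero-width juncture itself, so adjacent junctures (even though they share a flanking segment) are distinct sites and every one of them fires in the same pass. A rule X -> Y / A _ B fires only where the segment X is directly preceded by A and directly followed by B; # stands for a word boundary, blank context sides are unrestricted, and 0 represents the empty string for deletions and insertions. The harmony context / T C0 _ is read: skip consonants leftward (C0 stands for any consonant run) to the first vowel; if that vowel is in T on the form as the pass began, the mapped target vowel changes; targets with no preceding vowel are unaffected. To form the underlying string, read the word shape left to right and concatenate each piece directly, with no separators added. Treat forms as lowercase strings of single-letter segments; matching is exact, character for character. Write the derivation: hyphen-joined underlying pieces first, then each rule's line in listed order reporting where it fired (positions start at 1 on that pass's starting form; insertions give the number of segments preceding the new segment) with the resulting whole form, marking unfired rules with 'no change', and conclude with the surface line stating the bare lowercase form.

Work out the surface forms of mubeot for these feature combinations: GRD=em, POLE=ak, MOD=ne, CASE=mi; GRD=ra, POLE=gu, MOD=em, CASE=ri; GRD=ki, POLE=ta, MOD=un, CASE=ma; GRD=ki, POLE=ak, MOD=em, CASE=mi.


cell GRD=em, POLE=ak, MOD=ne, CASE=mi:
underlying: mubeot-pu-tg-unu-vep
1. e -> o, i -> u / B C0 _: fires at position(s) 4, 15: mubootputgunuvop
2. k -> g, s -> z, t -> d / _ Z: fires at position(s) 9: mubootpudgunuvop
surface: mubootpudgunuvop

cell GRD=ra, POLE=gu, MOD=em, CASE=ri:
underlying: mubeot-ti-pog-pt-vzo
1. e -> o, i -> u / B C0 _: fires at position(s) 4, 8: muboottupogptvzo
2. k -> g, s -> z, t -> d / _ Z: fires at position(s) 13: muboottupogpdvzo
surface: muboottupogpdvzo

cell GRD=ki, POLE=ta, MOD=un, CASE=ma:
underlying: mubeot-sab-ur-tp-zl
1. e -> o, i -> u / B C0 _: fires at position(s) 4: mubootsaburtpzl
2. k -> g, s -> z, t -> d / _ Z: no change
surface: mubootsaburtpzl

cell GRD=ki, POLE=ak, MOD=em, CASE=mi:
underlying: mubeot-pu-pog-tp-vep
1. e -> o, i -> u / B C0 _: fires at position(s) 4, 15: mubootpupogtpvop
2. k -> g, s -> z, t -> d / _ Z: no change
surface: mubootpupogtpvop


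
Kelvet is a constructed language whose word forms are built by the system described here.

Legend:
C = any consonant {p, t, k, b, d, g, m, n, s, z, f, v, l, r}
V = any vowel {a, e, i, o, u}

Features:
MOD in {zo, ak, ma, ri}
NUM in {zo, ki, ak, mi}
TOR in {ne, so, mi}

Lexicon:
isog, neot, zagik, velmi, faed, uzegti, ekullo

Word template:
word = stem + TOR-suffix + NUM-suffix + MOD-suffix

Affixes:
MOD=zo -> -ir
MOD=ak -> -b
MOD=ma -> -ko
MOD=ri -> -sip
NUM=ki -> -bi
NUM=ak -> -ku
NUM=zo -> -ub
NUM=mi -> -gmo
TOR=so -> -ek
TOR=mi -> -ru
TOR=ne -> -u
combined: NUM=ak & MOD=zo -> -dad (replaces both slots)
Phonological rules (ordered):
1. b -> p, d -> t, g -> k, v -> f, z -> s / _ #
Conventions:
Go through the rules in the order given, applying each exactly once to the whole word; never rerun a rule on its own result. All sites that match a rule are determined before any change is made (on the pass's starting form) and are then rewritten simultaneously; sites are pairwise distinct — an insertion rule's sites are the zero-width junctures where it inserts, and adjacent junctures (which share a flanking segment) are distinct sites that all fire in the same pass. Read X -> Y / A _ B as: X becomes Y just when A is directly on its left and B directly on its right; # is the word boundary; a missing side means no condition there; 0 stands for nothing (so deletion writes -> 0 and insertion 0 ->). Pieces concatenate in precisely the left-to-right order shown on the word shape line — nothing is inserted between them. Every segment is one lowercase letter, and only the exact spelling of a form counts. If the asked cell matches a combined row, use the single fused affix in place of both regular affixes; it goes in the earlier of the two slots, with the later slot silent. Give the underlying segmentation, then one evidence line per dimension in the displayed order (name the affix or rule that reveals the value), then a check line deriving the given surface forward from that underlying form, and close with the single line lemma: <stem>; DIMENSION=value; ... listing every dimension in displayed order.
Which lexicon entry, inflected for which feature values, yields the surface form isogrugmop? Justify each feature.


underlying: isog-ru-gmo-b
MOD=ak - signalled by the affix -b
NUM=mi - signalled by the affix -gmo
TOR=mi - signalled by the affix -ru
check: isogrugmob -> isogrugmop
lemma: isog; MOD=ak; NUM=mi; TOR=mi


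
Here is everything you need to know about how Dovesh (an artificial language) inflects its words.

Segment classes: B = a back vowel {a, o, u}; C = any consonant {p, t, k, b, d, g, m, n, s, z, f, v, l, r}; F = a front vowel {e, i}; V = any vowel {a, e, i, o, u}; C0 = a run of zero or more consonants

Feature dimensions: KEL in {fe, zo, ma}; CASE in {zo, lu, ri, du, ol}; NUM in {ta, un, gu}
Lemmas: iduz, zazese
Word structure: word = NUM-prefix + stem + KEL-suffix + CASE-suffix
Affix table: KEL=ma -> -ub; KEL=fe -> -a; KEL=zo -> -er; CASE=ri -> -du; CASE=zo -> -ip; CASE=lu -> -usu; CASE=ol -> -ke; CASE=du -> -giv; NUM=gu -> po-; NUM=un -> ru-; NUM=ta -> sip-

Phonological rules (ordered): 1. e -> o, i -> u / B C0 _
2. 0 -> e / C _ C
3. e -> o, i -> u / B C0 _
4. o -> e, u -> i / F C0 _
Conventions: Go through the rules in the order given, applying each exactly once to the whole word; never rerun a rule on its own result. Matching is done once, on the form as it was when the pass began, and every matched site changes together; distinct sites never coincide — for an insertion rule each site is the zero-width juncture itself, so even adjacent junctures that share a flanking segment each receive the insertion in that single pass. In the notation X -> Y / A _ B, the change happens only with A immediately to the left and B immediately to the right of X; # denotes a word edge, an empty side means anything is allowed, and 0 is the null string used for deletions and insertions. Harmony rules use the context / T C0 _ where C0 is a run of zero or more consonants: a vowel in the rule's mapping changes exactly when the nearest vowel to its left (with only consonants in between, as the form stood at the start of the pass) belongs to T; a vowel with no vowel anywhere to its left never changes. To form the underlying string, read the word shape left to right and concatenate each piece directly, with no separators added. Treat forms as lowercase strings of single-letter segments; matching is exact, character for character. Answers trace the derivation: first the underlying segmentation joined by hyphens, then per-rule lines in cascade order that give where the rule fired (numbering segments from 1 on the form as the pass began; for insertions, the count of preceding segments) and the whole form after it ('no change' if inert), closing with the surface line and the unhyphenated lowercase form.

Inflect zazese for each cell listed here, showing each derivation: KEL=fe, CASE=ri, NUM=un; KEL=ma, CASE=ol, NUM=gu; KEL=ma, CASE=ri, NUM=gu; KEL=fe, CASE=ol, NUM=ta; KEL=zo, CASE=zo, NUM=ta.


cell KEL=fe, CASE=ri, NUM=un:
underlying: ru-zazese-a-du
1. e -> o, i -> u / B C0 _: fires at position(s) 6: ruzazoseadu
2. 0 -> e / C _ C: no change
3. e -> o, i -> u / B C0 _: fires at position(s) 8: ruzazosoadu
4. o -> e, u -> i / F C0 _: no change
surface: ruzazosoadu

cell KEL=ma, CASE=ol, NUM=gu:
underlying: po-zazese-ub-ke
1. e -> o, i -> u / B C0 _: fires at position(s) 6, 12: pozazoseubko
2. 0 -> e / C _ C: inserts after position(s) 10: pozazoseubeko
3. e -> o, i -> u / B C0 _: fires at position(s) 8, 11: pozazosouboko
4. o -> e, u -> i / F C0 _: no change
surface: pozazosouboko

cell KEL=ma, CASE=ri, NUM=gu:
underlying: po-zazese-ub-du
1. e -> o, i -> u / B C0 _: fires at position(s) 6: pozazoseubdu
2. 0 -> e / C _ C: inserts after position(s) 10: pozazoseubedu
3. e -> o, i -> u / B C0 _: fires at position(s) 8, 11: pozazosoubodu
4. o -> e, u -> i / F C0 _: no change
surface: pozazosoubodu

cell KEL=fe, CASE=ol, NUM=ta:
underlying: sip-zazese-a-ke
1. e -> o, i -> u / B C0 _: fires at position(s) 7, 12: sipzazoseako
2. 0 -> e / C _ C: inserts after position(s) 3: sipezazoseako
3. e -> o, i -> u / B C0 _: fires at position(s) 10: sipezazosoako
4. o -> e, u -> i / F C0 _: no change
surface: sipezazosoako

cell KEL=zo, CASE=zo, NUM=ta:
underlying: sip-zazese-er-ip
1. e -> o, i -> u / B C0 _: fires at position(s) 7: sipzazoseerip
2. 0 -> e / C _ C: inserts after position(s) 3: sipezazoseerip
3. e -> o, i -> u / B C0 _: fires at position(s) 10: sipezazosoerip
4. o -> e, u -> i / F C0 _: no change
surface: sipezazosoerip


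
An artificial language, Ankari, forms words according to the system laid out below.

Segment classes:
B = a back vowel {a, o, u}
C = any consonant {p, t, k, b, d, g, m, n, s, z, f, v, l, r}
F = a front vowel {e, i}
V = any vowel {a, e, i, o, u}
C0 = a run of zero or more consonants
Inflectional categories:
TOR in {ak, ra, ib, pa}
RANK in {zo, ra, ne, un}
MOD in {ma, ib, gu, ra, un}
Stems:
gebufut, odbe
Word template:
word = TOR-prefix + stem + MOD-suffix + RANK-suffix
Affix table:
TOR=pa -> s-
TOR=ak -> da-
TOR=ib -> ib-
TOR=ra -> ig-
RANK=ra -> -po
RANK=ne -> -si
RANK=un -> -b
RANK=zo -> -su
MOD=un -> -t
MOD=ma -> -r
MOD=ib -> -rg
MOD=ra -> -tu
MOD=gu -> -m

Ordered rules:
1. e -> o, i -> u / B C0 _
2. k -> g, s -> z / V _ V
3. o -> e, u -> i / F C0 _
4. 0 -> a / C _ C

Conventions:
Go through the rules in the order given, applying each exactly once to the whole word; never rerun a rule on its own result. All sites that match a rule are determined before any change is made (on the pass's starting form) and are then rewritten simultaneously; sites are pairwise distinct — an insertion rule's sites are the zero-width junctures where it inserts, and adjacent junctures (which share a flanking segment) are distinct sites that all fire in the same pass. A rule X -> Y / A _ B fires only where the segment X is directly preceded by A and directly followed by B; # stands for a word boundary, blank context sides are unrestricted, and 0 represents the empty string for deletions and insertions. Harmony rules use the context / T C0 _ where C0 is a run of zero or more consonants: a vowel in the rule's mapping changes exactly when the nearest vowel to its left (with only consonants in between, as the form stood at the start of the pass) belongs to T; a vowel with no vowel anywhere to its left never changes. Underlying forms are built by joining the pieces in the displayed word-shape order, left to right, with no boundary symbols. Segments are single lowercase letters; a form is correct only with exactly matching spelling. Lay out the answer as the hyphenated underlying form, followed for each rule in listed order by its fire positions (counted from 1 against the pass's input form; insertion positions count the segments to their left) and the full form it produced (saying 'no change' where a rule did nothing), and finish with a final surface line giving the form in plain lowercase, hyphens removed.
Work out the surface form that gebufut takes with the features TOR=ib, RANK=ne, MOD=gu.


underlying: ib-gebufut-m-si
1. e -> o, i -> u / B C0 _: fires at position(s) 12: ibgebufutmsu
2. k -> g, s -> z / V _ V: no change
3. o -> e, u -> i / F C0 _: fires at position(s) 6: ibgebifutmsu
4. 0 -> a / C _ C: inserts after position(s) 2, 9, 10: ibagebifutamasu
surface: ibagebifutamasu


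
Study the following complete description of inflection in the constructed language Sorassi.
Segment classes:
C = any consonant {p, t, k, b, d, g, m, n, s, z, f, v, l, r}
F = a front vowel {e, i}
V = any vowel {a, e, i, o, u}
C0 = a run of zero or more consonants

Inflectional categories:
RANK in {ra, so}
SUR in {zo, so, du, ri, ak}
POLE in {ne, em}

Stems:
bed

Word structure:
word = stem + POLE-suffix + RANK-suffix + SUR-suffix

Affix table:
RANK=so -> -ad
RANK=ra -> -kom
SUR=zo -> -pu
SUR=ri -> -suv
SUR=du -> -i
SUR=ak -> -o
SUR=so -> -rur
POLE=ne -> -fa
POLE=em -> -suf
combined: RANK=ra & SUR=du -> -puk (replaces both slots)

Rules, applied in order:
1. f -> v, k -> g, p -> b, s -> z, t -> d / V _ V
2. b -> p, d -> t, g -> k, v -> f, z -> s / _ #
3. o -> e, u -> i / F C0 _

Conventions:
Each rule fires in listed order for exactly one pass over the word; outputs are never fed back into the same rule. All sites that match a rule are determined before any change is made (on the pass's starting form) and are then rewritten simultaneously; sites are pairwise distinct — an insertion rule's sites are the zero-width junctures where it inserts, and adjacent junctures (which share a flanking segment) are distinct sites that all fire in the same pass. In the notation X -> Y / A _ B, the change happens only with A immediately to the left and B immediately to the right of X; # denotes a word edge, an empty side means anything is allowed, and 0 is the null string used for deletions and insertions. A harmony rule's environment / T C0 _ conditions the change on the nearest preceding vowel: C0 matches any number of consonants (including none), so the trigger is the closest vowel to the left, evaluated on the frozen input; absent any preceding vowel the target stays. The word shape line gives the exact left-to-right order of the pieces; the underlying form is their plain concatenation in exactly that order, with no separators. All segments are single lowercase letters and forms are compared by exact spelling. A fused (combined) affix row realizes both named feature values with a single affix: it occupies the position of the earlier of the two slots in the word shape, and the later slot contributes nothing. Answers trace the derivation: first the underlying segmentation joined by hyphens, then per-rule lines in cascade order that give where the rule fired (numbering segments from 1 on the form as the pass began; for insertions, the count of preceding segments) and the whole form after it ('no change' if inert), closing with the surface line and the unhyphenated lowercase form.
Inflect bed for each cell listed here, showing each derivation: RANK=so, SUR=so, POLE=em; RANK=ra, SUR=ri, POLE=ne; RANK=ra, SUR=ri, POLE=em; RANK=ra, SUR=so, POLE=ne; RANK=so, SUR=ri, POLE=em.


cell RANK=so, SUR=so, POLE=em:
underlying: bed-suf-ad-rur
1. f -> v, k -> g, p -> b, s -> z, t -> d / V _ V: fires at position(s) 6: bedsuvadrur
2. b -> p, d -> t, g -> k, v -> f, z -> s / _ #: no change
3. o -> e, u -> i / F C0 _: fires at position(s) 5: bedsivadrur
surface: bedsivadrur

cell RANK=ra, SUR=ri, POLE=ne:
underlying: bed-fa-kom-suv
1. f -> v, k -> g, p -> b, s -> z, t -> d / V _ V: fires at position(s) 6: bedfagomsuv
2. b -> p, d -> t, g -> k, v -> f, z -> s / _ #: fires at position(s) 11: bedfagomsuf
3. o -> e, u -> i / F C0 _: no change
surface: bedfagomsuf

cell RANK=ra, SUR=ri, POLE=em:
underlying: bed-suf-kom-suv
1. f -> v, k -> g, p -> b, s -> z, t -> d / V _ V: no change
2. b -> p, d -> t, g -> k, v -> f, z -> s / _ #: fires at position(s) 12: bedsufkomsuf
3. o -> e, u -> i / F C0 _: fires at position(s) 5: bedsifkomsuf
surface: bedsifkomsuf

cell RANK=ra, SUR=so, POLE=ne:
underlying: bed-fa-kom-rur
1. f -> v, k -> g, p -> b, s -> z, t -> d / V _ V: fires at position(s) 6: bedfagomrur
2. b -> p, d -> t, g -> k, v -> f, z -> s / _ #: no change
3. o -> e, u -> i / F C0 _: no change
surface: bedfagomrur

cell RANK=so, SUR=ri, POLE=em:
underlying: bed-suf-ad-suv
1. f -> v, k -> g, p -> b, s -> z, t -> d / V _ V: fires at position(s) 6: bedsuvadsuv
2. b -> p, d -> t, g -> k, v -> f, z -> s / _ #: fires at position(s) 11: bedsuvadsuf
3. o -> e, u -> i / F C0 _: fires at position(s) 5: bedsivadsuf
surface: bedsivadsuf


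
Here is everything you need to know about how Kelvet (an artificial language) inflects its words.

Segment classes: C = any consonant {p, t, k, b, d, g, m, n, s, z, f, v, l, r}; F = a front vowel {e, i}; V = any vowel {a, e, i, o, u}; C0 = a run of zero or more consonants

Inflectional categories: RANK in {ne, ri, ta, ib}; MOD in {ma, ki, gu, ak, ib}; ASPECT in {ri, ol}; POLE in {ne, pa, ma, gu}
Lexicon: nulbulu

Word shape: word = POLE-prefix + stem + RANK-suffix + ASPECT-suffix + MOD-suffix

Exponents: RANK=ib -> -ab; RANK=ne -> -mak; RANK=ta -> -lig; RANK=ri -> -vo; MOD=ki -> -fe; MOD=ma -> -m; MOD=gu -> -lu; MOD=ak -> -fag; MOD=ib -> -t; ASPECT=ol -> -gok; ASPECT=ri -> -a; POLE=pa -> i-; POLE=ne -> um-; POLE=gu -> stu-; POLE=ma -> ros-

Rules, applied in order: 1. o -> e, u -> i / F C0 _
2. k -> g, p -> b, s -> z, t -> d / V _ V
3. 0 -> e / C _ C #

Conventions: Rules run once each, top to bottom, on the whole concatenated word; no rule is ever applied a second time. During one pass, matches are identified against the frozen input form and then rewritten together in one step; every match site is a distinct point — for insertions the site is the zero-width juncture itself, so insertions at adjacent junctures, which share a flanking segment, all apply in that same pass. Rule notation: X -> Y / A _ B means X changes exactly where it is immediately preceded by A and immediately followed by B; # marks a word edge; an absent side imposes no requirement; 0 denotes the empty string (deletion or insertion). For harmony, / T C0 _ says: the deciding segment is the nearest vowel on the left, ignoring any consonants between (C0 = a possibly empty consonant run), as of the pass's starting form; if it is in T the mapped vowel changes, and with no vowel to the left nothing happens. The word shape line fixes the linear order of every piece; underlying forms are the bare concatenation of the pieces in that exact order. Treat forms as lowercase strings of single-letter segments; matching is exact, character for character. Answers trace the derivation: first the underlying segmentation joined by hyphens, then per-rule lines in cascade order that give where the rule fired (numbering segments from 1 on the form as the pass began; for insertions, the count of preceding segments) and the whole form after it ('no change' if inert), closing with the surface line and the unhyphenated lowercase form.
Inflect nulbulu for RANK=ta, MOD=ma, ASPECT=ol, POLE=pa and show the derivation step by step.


underlying: i-nulbulu-lig-gok-m
1. o -> e, u -> i / F C0 _: fires at position(s) 3, 13: inilbululiggekm
2. k -> g, p -> b, s -> z, t -> d / V _ V: no change
3. 0 -> e / C _ C #: inserts after position(s) 14: inilbululiggekem
surface: inilbululiggekem
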